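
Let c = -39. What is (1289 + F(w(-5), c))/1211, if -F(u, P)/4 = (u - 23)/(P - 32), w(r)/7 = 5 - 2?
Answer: 13073/12283 ≈ 1.0643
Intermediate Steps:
w(r) = 21 (w(r) = 7*(5 - 2) = 7*3 = 21)
F(u, P) = -4*(-23 + u)/(-32 + P) (F(u, P) = -4*(u - 23)/(P - 32) = -4*(-23 + u)/(-32 + P))
(1289 + F(w(-5), c))/1211 = (1289 + 4*(23 - 1*21)/(-32 - 39))/1211 = (1289 + 4*(23 - 21)/(-71))*(1/1211) = (1289 + 4*(-1/71)*2)*(1/1211) = (1289 - 8/71)*(1/1211) = (91511/71)*(1/1211) = 13073/12283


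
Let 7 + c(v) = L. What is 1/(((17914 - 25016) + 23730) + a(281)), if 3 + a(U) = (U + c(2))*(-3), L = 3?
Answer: 1/15794 ≈ 6.3315e-5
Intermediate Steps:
c(v) = -4 (c(v) = -7 + 3 = -4)
a(U) = 9 - 3*U (a(U) = -3 + (U - 4)*(-3) = -3 + (-4 + U)*(-3) = -3 + (12 - 3*U) = 9 - 3*U)
1/(((17914 - 25016) + 23730) + a(281)) = 1/(((17914 - 25016) + 23730) + (9 - 3*281)) = 1/((-7102 + 23730) + (9 - 843)) = 1/(16628 - 834) = 1/15794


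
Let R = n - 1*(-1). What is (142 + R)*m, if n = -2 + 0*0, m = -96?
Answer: -13536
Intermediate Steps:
n = -2 (n = -2 + 0 = -2)
R = -1 (R = -2 - 1*(-1) = -2 + 1 = -1)
(142 + R)*m = (142 - 1)*(-96) = 141*(-96) = -13536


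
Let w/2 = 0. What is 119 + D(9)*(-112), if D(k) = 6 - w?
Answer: -553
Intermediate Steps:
w = 0 (w = 2*0 = 0)
D(k) = 6 (D(k) = 6 - 1*0 = 6 + 0 = 6)
119 + D(9)*(-112) = 119 + 6*(-112) = 119 - 672 = -553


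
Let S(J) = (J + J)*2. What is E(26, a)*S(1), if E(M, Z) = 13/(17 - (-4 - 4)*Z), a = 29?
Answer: 52/249 ≈ 0.20884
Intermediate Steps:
S(J) = 4*J (S(J) = (2*J)*2 = 4*J)
E(M, Z) = 13/(17 + 8*Z) (E(M, Z) = 13/(17 - (-8)*Z) = 13/(17 + 8*Z))
E(26, a)*S(1) = (13/(17 + 8*29))*(4*1) = (13/(17 + 232))*4 = (13/249)*4 = 52/249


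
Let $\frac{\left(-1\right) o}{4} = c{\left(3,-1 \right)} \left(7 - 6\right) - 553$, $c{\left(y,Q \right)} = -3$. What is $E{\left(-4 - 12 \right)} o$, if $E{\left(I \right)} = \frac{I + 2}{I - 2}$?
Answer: $\frac{15568}{9} \approx 1729.8$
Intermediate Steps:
$E{\left(I \right)} = \frac{2 + I}{-2 + I}$
$o = 2224$ ($o = - 4 \left(- 3 \left(7 - 6\right) - 553\right) = - 4 \left(\left(-3\right) 1 - 553\right) = - 4 \left(-3 - 553\right) = \left(-4\right) \left(-556\right) = 2224$)
$E{\left(-4 - 12 \right)} o = \frac{2 - 16}{-2 - 16} \cdot 2224 = \frac{1}{-18} \left(-14\right) 2224 = \left(- \frac{1}{18}\right) \left(-14\right) 2224 = \frac{7}{9} \cdot 2224 = \frac{15568}{9}$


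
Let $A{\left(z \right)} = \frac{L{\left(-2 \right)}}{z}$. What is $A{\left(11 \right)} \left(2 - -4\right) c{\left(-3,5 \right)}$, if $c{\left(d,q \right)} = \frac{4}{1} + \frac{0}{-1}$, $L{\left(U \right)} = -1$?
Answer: $- \frac{24}{11} \approx -2.1818$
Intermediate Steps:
$A{\left(z \right)} = - \frac{1}{z}$
$c{\left(d,q \right)} = 4$ ($c{\left(d,q \right)} = 4 \cdot 1 + 0 \left(-1\right) = 4 + 0 = 4$)
$A{\left(11 \right)} \left(2 - -4\right) c{\left(-3,5 \right)} = - \frac{1}{11} \left(2 - -4\right) 4 = \left(-1\right) \frac{1}{11} \left(2 + 4\right) 4 = \left(- \frac{1}{11}\right) 6 \cdot 4 = \left(- \frac{6}{11}\right) 4 = - \frac{24}{11}$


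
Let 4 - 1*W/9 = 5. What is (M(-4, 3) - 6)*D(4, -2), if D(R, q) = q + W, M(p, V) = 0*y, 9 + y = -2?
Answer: 66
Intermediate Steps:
W = -9 (W = 36 - 9*5 = 36 - 45 = -9)
y = -11 (y = -9 - 2 = -11)
M(p, V) = 0 (M(p, V) = 0*(-11) = 0)
D(R, q) = -9 + q (D(R, q) = q - 9 = -9 + q)
(M(-4, 3) - 6)*D(4, -2) = (0 - 6)*(-9 - 2) = -6*(-11) = 66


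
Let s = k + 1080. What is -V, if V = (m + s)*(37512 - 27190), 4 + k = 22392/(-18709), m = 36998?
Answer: -7352402651828/18709 ≈ -3.9299e+8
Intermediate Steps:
k = -97228/18709 (k = -4 + 22392/(-18709) = -4 + 22392*(-1/18709) = -4 - 22392/18709 = -97228/18709 ≈ -5.1969)
s = 20108492/18709 (s = -97228/18709 + 1080 = 20108492/18709 ≈ 1074.8)
V = 7352402651828/18709 (V = (36998 + 20108492/18709)*(37512 - 27190) = (712304074/18709)*10322 = 7352402651828/18709 ≈ 3.9299e+8)
-V = -1*7352402651828/18709 = -7352402651828/18709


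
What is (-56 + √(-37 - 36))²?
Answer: (56 - I*√73)² ≈ 3063.0 - 956.93*I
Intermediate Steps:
(-56 + √(-37 - 36))² = (-56 + √(-73))² = (-56 + I*√73)²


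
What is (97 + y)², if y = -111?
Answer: 196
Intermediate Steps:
(97 + y)² = (97 - 111)² = (-14)² = 196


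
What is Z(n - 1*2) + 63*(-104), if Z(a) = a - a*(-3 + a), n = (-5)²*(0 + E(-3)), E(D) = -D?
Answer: -11589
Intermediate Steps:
n = 75 (n = (-5)²*(0 - 1*(-3)) = 25*(0 + 3) = 25*3 = 75)
Z(a) = a - a*(-3 + a)
Z(n - 1*2) + 63*(-104) = (75 - 1*2)*(4 - (75 - 1*2)) + 63*(-104) = (75 - 2)*(4 - (75 - 2)) - 6552 = 73*(4 - 1*73) - 6552 = 73*(4 - 73) - 6552 = 73*(-69) - 6552 = -5037 - 6552 = -11589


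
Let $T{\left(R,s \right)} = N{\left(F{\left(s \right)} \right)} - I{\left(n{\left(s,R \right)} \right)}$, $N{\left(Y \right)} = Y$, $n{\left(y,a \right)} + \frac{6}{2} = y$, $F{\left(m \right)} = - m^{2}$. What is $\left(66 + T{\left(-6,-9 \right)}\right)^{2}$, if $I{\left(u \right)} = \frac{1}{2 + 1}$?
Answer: $\frac{2116}{9} \approx 235.11$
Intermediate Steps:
$n{\left(y,a \right)} = -3 + y$
$I{\left(u \right)} = \frac{1}{3}$
$T{\left(R,s \right)} = - \frac{1}{3} - s^{2}$ ($T{\left(R,s \right)} = - s^{2} - \frac{1}{3} = - \frac{1}{3} - s^{2}$)
$\left(66 + T{\left(-6,-9 \right)}\right)^{2} = \left(66 - \frac{244}{3}\right)^{2} = \left(- \frac{46}{3}\right)^{2} = \frac{2116}{9}$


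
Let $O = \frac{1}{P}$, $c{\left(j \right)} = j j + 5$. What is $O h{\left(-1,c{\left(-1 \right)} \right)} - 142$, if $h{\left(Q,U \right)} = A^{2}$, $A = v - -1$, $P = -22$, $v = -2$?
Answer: $- \frac{3125}{22} \approx -142.05$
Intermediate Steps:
$A = -1$ ($A = -2 - -1 = -2 + 1 = -1$)
$c{\left(j \right)} = 5 + j^{2}$ ($c{\left(j \right)} = j^{2} + 5 = 5 + j^{2}$)
$h{\left(Q,U \right)} = 1$ ($h{\left(Q,U \right)} = \left(-1\right)^{2} = 1$)
$O = - \frac{1}{22}$ ($O = \frac{1}{-22} = - \frac{1}{22} \approx -0.045455$)
$O h{\left(-1,c{\left(-1 \right)} \right)} - 142 = \left(- \frac{1}{22}\right) 1 - 142 = - \frac{1}{22} - 142 = - \frac{3125}{22}$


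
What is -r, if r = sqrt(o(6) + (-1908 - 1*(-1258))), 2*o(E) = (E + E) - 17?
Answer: -3*I*sqrt(290)/2 ≈ -25.544*I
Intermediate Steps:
o(E) = -17/2 + E (o(E) = ((E + E) - 17)/2 = (2*E - 17)/2 = (-17 + 2*E)/2 = -17/2 + E)
r = 3*I*sqrt(290)/2 (r = sqrt((-17/2 + 6) + (-1908 - 1*(-1258))) = sqrt(-5/2 + (-1908 + 1258)) = sqrt(-5/2 - 650) = sqrt(-1305/2) = 3*I*sqrt(290)/2 ≈ 25.544*I)
-r = -3*I*sqrt(290)/2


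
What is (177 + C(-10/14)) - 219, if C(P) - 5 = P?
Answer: -264/7 ≈ -37.714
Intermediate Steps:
C(P) = 5 + P
(177 + C(-10/14)) - 219 = (177 + (5 - 10/14)) - 219 = (177 + (5 - 10*1/14)) - 219 = (177 + (5 - 5/7)) - 219 = (177 + 30/7) - 219 = 1269/7 - 219 = -264/7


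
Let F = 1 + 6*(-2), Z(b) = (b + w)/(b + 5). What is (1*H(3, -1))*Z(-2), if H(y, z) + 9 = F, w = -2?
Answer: 80/3 ≈ 26.667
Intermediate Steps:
Z(b) = (-2 + b)/(5 + b) (Z(b) = (b - 2)/(b + 5) = (-2 + b)/(5 + b))
F = -11 (F = 1 - 12 = -11)
H(y, z) = -20 (H(y, z) = -9 - 11 = -20)
(1*H(3, -1))*Z(-2) = (1*(-20))*((-2 - 2)/(5 - 2)) = -20*(-4)/3 = -20*(-4/3) = 80/3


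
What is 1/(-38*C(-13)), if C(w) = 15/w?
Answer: 13/570 ≈ 0.022807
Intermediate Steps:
1/(-38*C(-13)) = 1/(-570/(-13)) = 1/(-570*(-1)/13) = 1/(-38*(-15/13)) = 1/(570/13) = 13/570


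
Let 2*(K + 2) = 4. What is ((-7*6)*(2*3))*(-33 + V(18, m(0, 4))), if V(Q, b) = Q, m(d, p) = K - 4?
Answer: 3780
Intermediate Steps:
K = 0 (K = -2 + (½)*4 = -2 + 2 = 0)
m(d, p) = -4 (m(d, p) = 0 - 4 = -4)
((-7*6)*(2*3))*(-33 + V(18, m(0, 4))) = ((-7*6)*(2*3))*(-33 + 18) = -42*6*(-15) = -252*(-15) = 3780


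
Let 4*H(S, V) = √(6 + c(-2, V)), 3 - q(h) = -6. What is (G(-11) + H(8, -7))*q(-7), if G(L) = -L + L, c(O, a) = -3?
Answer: 9*√3/4 ≈ 3.8971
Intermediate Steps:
q(h) = 9 (q(h) = 3 - 1*(-6) = 3 + 6 = 9)
G(L) = 0
H(S, V) = √3/4 (H(S, V) = √(6 - 3)/4 = √3/4)
(G(-11) + H(8, -7))*q(-7) = (0 + √3/4)*9 = (√3/4)*9 = 9*√3/4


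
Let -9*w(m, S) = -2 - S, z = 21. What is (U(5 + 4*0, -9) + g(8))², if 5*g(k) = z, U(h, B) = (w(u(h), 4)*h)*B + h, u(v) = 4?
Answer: 10816/25 ≈ 432.64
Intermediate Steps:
w(m, S) = 2/9 + S/9 (w(m, S) = -(-2 - S)/9 = 2/9 + S/9)
U(h, B) = h + 2*B*h/3 (U(h, B) = ((2/9 + (⅑)*4)*h)*B + h = ((2/9 + 4/9)*h)*B + h = (2*h/3)*B + h = 2*B*h/3 + h = h + 2*B*h/3)
g(k) = 21/5 (g(k) = (⅕)*21 = 21/5)
(U(5 + 4*0, -9) + g(8))² = ((5 + 4*0)*(3 + 2*(-9))/3 + 21/5)² = ((5 + 0)*(3 - 18)/3 + 21/5)² = ((⅓)*5*(-15) + 21/5)² = (-25 + 21/5)² = (-104/5)² = 10816/25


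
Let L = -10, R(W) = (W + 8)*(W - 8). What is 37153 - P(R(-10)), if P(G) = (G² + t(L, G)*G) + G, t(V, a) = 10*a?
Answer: 22861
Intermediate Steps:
R(W) = (-8 + W)*(8 + W) (R(W) = (8 + W)*(-8 + W) = (-8 + W)*(8 + W))
P(G) = G + 11*G² (P(G) = (G² + (10*G)*G) + G = (G² + 10*G²) + G = 11*G² + G = G + 11*G²)
37153 - P(R(-10)) = 37153 - (-64 + (-10)²)*(1 + 11*(-64 + (-10)²)) = 37153 - (-64 + 100)*(1 + 11*(-64 + 100)) = 37153 - 36*(1 + 11*36) = 37153 - 36*(1 + 396) = 37153 - 36*397 = 37153 - 1*14292 = 37153 - 14292 = 22861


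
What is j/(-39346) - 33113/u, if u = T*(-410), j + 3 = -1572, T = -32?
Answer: -641100049/258109760 ≈ -2.4838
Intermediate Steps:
j = -1575 (j = -3 - 1572 = -1575)
u = 13120 (u = -32*(-410) = 13120)
j/(-39346) - 33113/u = -1575/(-39346) - 33113/13120 = -1575*(-1/39346) - 33113*1/13120 = 1575/39346 - 33113/13120 = -641100049/258109760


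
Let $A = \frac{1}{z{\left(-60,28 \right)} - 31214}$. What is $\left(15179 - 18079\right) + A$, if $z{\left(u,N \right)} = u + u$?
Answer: $- \frac{90868601}{31334} \approx -2900.0$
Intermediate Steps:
$z{\left(u,N \right)} = 2 u$
$A = - \frac{1}{31334}$ ($A = \frac{1}{2 \left(-60\right) - 31214} = \frac{1}{-120 - 31214} = \frac{1}{-31334} = - \frac{1}{31334} \approx -3.1914 \cdot 10^{-5}$)
$\left(15179 - 18079\right) + A = \left(15179 - 18079\right) - \frac{1}{31334} = -2900 - \frac{1}{31334} = - \frac{90868601}{31334}$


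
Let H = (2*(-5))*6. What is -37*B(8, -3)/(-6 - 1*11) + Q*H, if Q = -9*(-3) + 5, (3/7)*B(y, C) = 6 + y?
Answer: -94294/51 ≈ -1848.9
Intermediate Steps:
B(y, C) = 14 + 7*y/3 (B(y, C) = 7*(6 + y)/3 = 14 + 7*y/3)
H = -60 (H = -10*6 = -60)
Q = 32 (Q = -3*(-9) + 5 = 27 + 5 = 32)
-37*B(8, -3)/(-6 - 1*11) + Q*H = -37*(14 + (7/3)*8)/(-6 - 1*11) + 32*(-60) = -37*(14 + 56/3)/(-6 - 11) - 1920 = -3626/(3*(-17)) - 1920 = -3626*(-1)/(3*17) - 1920 = -37*(-98/51) - 1920 = 3626/51 - 1920 = -94294/51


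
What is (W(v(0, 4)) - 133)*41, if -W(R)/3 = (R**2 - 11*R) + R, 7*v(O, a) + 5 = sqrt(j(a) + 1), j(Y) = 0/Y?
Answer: -303605/49 ≈ -6196.0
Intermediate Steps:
j(Y) = 0
v(O, a) = -4/7 (v(O, a) = -5/7 + sqrt(0 + 1)/7 = -5/7 + sqrt(1)/7 = -5/7 + (1/7)*1 = -5/7 + 1/7 = -4/7)
W(R) = -3*R**2 + 30*R (W(R) = -3*((R**2 - 11*R) + R) = -3*(R**2 - 10*R) = -3*R**2 + 30*R)
(W(v(0, 4)) - 133)*41 = (3*(-4/7)*(10 - 1*(-4/7)) - 133)*41 = (3*(-4/7)*(10 + 4/7) - 133)*41 = (3*(-4/7)*(74/7) - 133)*41 = (-888/49 - 133)*41 = -7405/49*41 = -303605/49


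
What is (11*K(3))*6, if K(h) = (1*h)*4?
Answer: 792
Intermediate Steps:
K(h) = 4*h (K(h) = h*4 = 4*h)
(11*K(3))*6 = (11*(4*3))*6 = (11*12)*6 = 132*6 = 792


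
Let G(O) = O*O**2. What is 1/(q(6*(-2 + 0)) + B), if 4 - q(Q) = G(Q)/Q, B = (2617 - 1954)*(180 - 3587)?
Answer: -1/2258981 ≈ -4.4268e-7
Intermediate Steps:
B = -2258841 (B = 663*(-3407) = -2258841)
G(O) = O**3
q(Q) = 4 - Q**2 (q(Q) = 4 - Q**3/Q = 4 - Q**2)
1/(q(6*(-2 + 0)) + B) = 1/((4 - (6*(-2 + 0))**2) - 2258841) = 1/((4 - (6*(-2))**2) - 2258841) = 1/((4 - 1*(-12)**2) - 2258841) = 1/((4 - 1*144) - 2258841) = 1/((4 - 144) - 2258841) = 1/(-140 - 2258841) = 1/(-2258981) = -1/2258981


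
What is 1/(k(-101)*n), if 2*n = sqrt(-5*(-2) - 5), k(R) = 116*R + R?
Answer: -2*sqrt(5)/59085 ≈ -7.5690e-5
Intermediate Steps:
k(R) = 117*R
n = sqrt(5)/2 (n = sqrt(-5*(-2) - 5)/2 = sqrt(10 - 5)/2 = sqrt(5)/2 ≈ 1.1180)
1/(k(-101)*n) = 1/((117*(-101))*(sqrt(5)/2)) = 1/(-11817*sqrt(5)/2) = -2*sqrt(5)/59085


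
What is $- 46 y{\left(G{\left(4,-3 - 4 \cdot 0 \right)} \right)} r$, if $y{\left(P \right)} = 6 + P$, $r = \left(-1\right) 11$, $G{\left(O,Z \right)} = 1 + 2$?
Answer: $4554$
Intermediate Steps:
$G{\left(O,Z \right)} = 3$
$r = -11$
$- 46 y{\left(G{\left(4,-3 - 4 \cdot 0 \right)} \right)} r = - 46 \left(6 + 3\right) \left(-11\right) = \left(-46\right) 9 \left(-11\right) = \left(-414\right) \left(-11\right) = 4554$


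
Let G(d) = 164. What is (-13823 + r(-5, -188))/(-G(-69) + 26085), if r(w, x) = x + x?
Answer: -14199/25921 ≈ -0.54778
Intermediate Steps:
r(w, x) = 2*x
(-13823 + r(-5, -188))/(-G(-69) + 26085) = (-13823 + 2*(-188))/(-1*164 + 26085) = (-13823 - 376)/(-164 + 26085) = -14199/25921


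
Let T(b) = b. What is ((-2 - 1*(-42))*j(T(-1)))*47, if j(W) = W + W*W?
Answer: 0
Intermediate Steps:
j(W) = W + W²
((-2 - 1*(-42))*j(T(-1)))*47 = ((-2 - 1*(-42))*(-(1 - 1)))*47 = ((-2 + 42)*(-1*0))*47 = (40*0)*47 = 0*47 = 0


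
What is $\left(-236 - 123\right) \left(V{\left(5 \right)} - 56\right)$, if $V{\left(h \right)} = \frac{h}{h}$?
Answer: $19745$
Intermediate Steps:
$V{\left(h \right)} = 1$
$\left(-236 - 123\right) \left(V{\left(5 \right)} - 56\right) = \left(-236 - 123\right) \left(1 - 56\right) = \left(-359\right) \left(-55\right) = 19745$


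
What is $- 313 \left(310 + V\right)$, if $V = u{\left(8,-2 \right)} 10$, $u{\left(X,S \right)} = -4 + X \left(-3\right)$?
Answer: $-9390$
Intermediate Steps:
$u{\left(X,S \right)} = -4 - 3 X$
$V = -280$ ($V = \left(-4 - 24\right) 10 = \left(-28\right) 10 = -280$)
$- 313 \left(310 + V\right) = - 313 \left(310 - 280\right) = \left(-313\right) 30 = -9390$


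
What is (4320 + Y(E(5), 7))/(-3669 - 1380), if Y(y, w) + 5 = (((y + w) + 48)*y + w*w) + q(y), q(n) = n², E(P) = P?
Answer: -521/561 ≈ -0.92870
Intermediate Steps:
Y(y, w) = -5 + w² + y² + y*(48 + w + y) (Y(y, w) = -5 + ((((y + w) + 48)*y + w*w) + y²) = -5 + ((((w + y) + 48)*y + w²) + y²) = -5 + (((48 + w + y)*y + w²) + y²) = -5 + ((y*(48 + w + y) + w²) + y²) = -5 + ((w² + y*(48 + w + y)) + y²) = -5 + (w² + y² + y*(48 + w + y)) = -5 + w² + y² + y*(48 + w + y))
(4320 + Y(E(5), 7))/(-3669 - 1380) = (4320 + (-5 + 7² + 2*5² + 48*5 + 7*5))/(-3669 - 1380) = (4320 + (-5 + 49 + 2*25 + 240 + 35))/(-5049) = (4320 + (-5 + 49 + 50 + 240 + 35))*(-1/5049) = (4320 + 369)*(-1/5049) = 4689*(-1/5049) = -521/561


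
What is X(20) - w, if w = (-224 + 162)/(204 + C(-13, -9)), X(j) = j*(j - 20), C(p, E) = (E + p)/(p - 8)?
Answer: 651/2153 ≈ 0.30237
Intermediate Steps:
C(p, E) = (E + p)/(-8 + p)
X(j) = j*(-20 + j)
w = -651/2153 (w = (-224 + 162)/(204 + (-9 - 13)/(-8 - 13)) = -62/(204 - 22/(-21)) = -62/(204 - 1/21*(-22)) = -62/(204 + 22/21) = -62/4306/21 = -62*21/4306 = -651/2153 ≈ -0.30237)
X(20) - w = 20*(-20 + 20) - 1*(-651/2153) = 20*0 + 651/2153 = 0 + 651/2153 = 651/2153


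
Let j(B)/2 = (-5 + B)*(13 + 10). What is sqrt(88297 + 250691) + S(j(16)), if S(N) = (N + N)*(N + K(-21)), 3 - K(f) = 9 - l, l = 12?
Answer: 518144 + 2*sqrt(84747) ≈ 5.1873e+5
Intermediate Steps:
K(f) = 6 (K(f) = 3 - (9 - 1*12) = 3 - (9 - 12) = 3 - 1*(-3) = 3 + 3 = 6)
j(B) = -230 + 46*B (j(B) = 2*((-5 + B)*(13 + 10)) = 2*((-5 + B)*23) = 2*(-115 + 23*B) = -230 + 46*B)
S(N) = 2*N*(6 + N) (S(N) = (N + N)*(N + 6) = (2*N)*(6 + N) = 2*N*(6 + N))
sqrt(88297 + 250691) + S(j(16)) = sqrt(88297 + 250691) + 2*(-230 + 46*16)*(6 + (-230 + 46*16)) = sqrt(338988) + 2*(-230 + 736)*(6 + (-230 + 736)) = 2*sqrt(84747) + 2*506*(6 + 506) = 2*sqrt(84747) + 2*506*512 = 2*sqrt(84747) + 518144 = 518144 + 2*sqrt(84747)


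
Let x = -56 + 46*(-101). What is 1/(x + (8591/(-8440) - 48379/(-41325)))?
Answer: -69756600/327984874063 ≈ -0.00021268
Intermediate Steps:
x = -4702 (x = -56 - 4646 = -4702)
1/(x + (8591/(-8440) - 48379/(-41325))) = 1/(-4702 + (8591/(-8440) - 48379/(-41325))) = 1/(-4702 + (8591*(-1/8440) - 48379*(-1/41325))) = 1/(-4702 + (-8591/8440 + 48379/41325)) = 1/(-4702 + 10659137/69756600) = 1/(-327984874063/69756600) = -69756600/327984874063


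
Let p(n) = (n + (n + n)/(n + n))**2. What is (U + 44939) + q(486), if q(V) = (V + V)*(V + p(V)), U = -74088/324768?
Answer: 3126509042581/13532 ≈ 2.3105e+8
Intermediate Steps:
U = -3087/13532 (U = -74088*1/324768 = -3087/13532 ≈ -0.22813)
p(n) = (1 + n)**2 (p(n) = (n + (2*n)/((2*n)))**2 = (n + (2*n)*(1/(2*n)))**2 = (n + 1)**2 = (1 + n)**2)
q(V) = 2*V*(V + (1 + V)**2) (q(V) = (V + V)*(V + (1 + V)**2) = (2*V)*(V + (1 + V)**2) = 2*V*(V + (1 + V)**2))
(U + 44939) + q(486) = (-3087/13532 + 44939) + 2*486*(486 + (1 + 486)**2) = 608111461/13532 + 2*486*(486 + 487**2) = 608111461/13532 + 2*486*(486 + 237169) = 608111461/13532 + 2*486*237655 = 608111461/13532 + 231000660 = 3126509042581/13532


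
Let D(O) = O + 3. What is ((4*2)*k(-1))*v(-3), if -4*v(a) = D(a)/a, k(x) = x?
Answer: 0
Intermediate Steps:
D(O) = 3 + O
v(a) = -(3 + a)/(4*a)
((4*2)*k(-1))*v(-3) = ((4*2)*(-1))*((¼)*(-3 - 1*(-3))/(-3)) = (8*(-1))*((¼)*(-⅓)*(-3 + 3)) = -2*(-1)*0/3 = -8*0 = 0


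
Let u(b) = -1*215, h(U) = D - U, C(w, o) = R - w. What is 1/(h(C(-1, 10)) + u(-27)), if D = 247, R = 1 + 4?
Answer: 1/26 ≈ 0.038462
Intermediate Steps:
R = 5
C(w, o) = 5 - w
h(U) = 247 - U
u(b) = -215
1/(h(C(-1, 10)) + u(-27)) = 1/((247 - (5 - 1*(-1))) - 215) = 1/((247 - (5 + 1)) - 215) = 1/((247 - 1*6) - 215) = 1/((247 - 6) - 215) = 1/(241 - 215) = 1/26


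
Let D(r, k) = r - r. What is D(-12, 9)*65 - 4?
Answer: -4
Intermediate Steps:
D(r, k) = 0
D(-12, 9)*65 - 4 = 0*65 - 4 = 0 - 4 = -4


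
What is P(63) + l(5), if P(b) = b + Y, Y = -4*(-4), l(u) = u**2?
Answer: 104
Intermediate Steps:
Y = 16
P(b) = 16 + b (P(b) = b + 16 = 16 + b)
P(63) + l(5) = (16 + 63) + 5**2 = 79 + 25 = 104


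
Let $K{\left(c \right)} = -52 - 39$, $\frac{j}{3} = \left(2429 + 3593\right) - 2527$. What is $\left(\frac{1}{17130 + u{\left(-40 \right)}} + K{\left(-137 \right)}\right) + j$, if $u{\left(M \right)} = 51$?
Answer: $\frac{178579315}{17181} \approx 10394.0$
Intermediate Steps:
$j = 10485$ ($j = 3 \left(\left(2429 + 3593\right) - 2527\right) = 3 \left(6022 - 2527\right) = 3 \cdot 3495 = 10485$)
$K{\left(c \right)} = -91$ ($K{\left(c \right)} = -52 - 39 = -91$)
$\left(\frac{1}{17130 + u{\left(-40 \right)}} + K{\left(-137 \right)}\right) + j = \left(\frac{1}{17130 + 51} - 91\right) + 10485 = \left(\frac{1}{17181} - 91\right) + 10485 = - \frac{1563470}{17181} + 10485 = \frac{178579315}{17181}$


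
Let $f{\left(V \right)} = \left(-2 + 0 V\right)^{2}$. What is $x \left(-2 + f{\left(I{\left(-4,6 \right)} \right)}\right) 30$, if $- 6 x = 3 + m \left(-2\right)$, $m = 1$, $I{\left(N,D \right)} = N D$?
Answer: $-10$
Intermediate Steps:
$I{\left(N,D \right)} = D N$
$f{\left(V \right)} = 4$ ($f{\left(V \right)} = \left(-2 + 0\right)^{2} = \left(-2\right)^{2} = 4$)
$x = - \frac{1}{6}$ ($x = - \frac{3 + 1 \left(-2\right)}{6} = - \frac{3 - 2}{6} = \left(- \frac{1}{6}\right) 1 = - \frac{1}{6} \approx -0.16667$)
$x \left(-2 + f{\left(I{\left(-4,6 \right)} \right)}\right) 30 = - \frac{-2 + 4}{6} \cdot 30 = \left(- \frac{1}{6}\right) 2 \cdot 30 = \left(- \frac{1}{3}\right) 30 = -10$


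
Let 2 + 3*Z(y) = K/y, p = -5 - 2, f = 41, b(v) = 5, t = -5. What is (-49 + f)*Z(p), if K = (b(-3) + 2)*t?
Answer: -8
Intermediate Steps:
p = -7
K = -35 (K = (5 + 2)*(-5) = 7*(-5) = -35)
Z(y) = -2/3 - 35/(3*y) (Z(y) = -2/3 + (-35/y)/3 = -2/3 - 35/(3*y))
(-49 + f)*Z(p) = (-49 + 41)*((1/3)*(-35 - 2*(-7))/(-7)) = -8*(-1)*(-35 + 14)/(3*7) = -8*(-1)*(-21)/(3*7) = -8*1 = -8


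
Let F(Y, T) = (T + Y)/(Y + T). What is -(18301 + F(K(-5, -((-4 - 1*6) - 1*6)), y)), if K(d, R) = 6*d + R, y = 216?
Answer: -18302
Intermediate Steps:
K(d, R) = R + 6*d
F(Y, T) = 1 (F(Y, T) = (T + Y)/(T + Y) = 1)
-(18301 + F(K(-5, -((-4 - 1*6) - 1*6)), y)) = -(18301 + 1) = -1*18302 = -18302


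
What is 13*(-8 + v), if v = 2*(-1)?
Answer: -130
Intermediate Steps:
v = -2
13*(-8 + v) = 13*(-8 - 2) = 13*(-10) = -130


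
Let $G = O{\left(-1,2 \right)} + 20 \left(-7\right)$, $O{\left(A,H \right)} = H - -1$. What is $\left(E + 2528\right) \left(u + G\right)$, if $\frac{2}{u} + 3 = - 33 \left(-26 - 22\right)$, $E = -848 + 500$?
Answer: $- \frac{472177100}{1581} \approx -2.9866 \cdot 10^{5}$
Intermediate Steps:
$O{\left(A,H \right)} = 1 + H$ ($O{\left(A,H \right)} = H + 1 = 1 + H$)
$G = -137$ ($G = \left(1 + 2\right) + 20 \left(-7\right) = 3 - 140 = -137$)
$E = -348$
$u = \frac{2}{1581}$ ($u = \frac{2}{-3 - 33 \left(-26 - 22\right)} = \frac{2}{-3 - -1584} = \frac{2}{-3 + 1584} = \frac{2}{1581} \approx 0.001265$)
$\left(E + 2528\right) \left(u + G\right) = \left(-348 + 2528\right) \left(\frac{2}{1581} - 137\right) = 2180 \left(- \frac{216595}{1581}\right) = - \frac{472177100}{1581}$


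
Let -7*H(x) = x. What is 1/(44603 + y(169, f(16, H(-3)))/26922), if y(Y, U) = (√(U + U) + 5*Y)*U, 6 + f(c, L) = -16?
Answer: 673489376014/30039181584957889 + 49357*I*√11/60078363169915778 ≈ 2.242e-5 + 2.7248e-12*I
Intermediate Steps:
H(x) = -x/7
f(c, L) = -22 (f(c, L) = -6 - 16 = -22)
y(Y, U) = U*(5*Y + √2*√U) (y(Y, U) = (√(2*U) + 5*Y)*U = (√2*√U + 5*Y)*U = (5*Y + √2*√U)*U = U*(5*Y + √2*√U))
1/(44603 + y(169, f(16, H(-3)))/26922) = 1/(44603 + (√2*(-22)^(3/2) + 5*(-22)*169)/26922) = 1/(44603 + (√2*(-22*I*√22) - 18590)*(1/26922)) = 1/(44603 + (-44*I*√11 - 18590)*(1/26922)) = 1/(44603 + (-18590 - 44*I*√11)*(1/26922)) = 1/(44603 + (-9295/13461 - 22*I*√11/13461)) = 1/(600391688/13461 - 22*I*√11/13461)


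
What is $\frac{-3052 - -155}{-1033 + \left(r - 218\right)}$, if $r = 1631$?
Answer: $- \frac{2897}{380} \approx -7.6237$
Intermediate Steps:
$\frac{-3052 - -155}{-1033 + \left(r - 218\right)} = \frac{-3052 - -155}{-1033 + \left(1631 - 218\right)} = \frac{-3052 + 155}{-1033 + \left(1631 - 218\right)} = - \frac{2897}{-1033 + 1413} = - \frac{2897}{380}$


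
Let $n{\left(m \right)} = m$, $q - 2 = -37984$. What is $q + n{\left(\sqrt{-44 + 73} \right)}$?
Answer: $-37982 + \sqrt{29} \approx -37977.0$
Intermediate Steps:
$q = -37982$ ($q = 2 - 37984 = -37982$)
$q + n{\left(\sqrt{-44 + 73} \right)} = -37982 + \sqrt{-44 + 73} = -37982 + \sqrt{29}$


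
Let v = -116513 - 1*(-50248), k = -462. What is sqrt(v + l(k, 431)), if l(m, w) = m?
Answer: I*sqrt(66727) ≈ 258.32*I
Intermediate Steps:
v = -66265 (v = -116513 + 50248 = -66265)
sqrt(v + l(k, 431)) = sqrt(-66265 - 462) = sqrt(-66727) = I*sqrt(66727)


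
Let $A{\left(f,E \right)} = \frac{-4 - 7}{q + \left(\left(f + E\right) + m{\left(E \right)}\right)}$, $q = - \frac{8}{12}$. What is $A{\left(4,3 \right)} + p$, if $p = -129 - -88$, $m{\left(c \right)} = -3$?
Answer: $- \frac{443}{10} \approx -44.3$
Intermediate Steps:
$p = -41$ ($p = -129 + 88 = -41$)
$q = - \frac{2}{3}$ ($q = \left(-8\right) \frac{1}{12} = - \frac{2}{3} \approx -0.66667$)
$A{\left(f,E \right)} = - \frac{11}{- \frac{11}{3} + E + f}$ ($A{\left(f,E \right)} = \frac{-4 - 7}{- \frac{2}{3} - \left(3 - E - f\right)} = - \frac{11}{- \frac{2}{3} - \left(3 - E - f\right)} = - \frac{11}{- \frac{2}{3} + \left(-3 + E + f\right)} = - \frac{11}{- \frac{11}{3} + E + f}$)
$A{\left(4,3 \right)} + p = - \frac{33}{-11 + 3 \cdot 3 + 3 \cdot 4} - 41 = - \frac{33}{-11 + 9 + 12} - 41 = - \frac{33}{10} - 41 = - \frac{443}{10}$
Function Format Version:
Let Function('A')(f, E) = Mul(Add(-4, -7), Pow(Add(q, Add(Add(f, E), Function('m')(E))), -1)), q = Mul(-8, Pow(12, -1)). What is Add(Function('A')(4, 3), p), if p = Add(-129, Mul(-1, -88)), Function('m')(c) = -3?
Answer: Rational(-443, 10) ≈ -44.300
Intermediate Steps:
p = -41 (p = Add(-129, 88) = -41)
q = Rational(-2, 3) (q = Mul(-8, Rational(1, 12)) = Rational(-2, 3) ≈ -0.66667)
Function('A')(f, E) = Mul(-11, Pow(Add(Rational(-11, 3), E, f), -1)) (Function('A')(f, E) = Mul(Add(-4, -7), Pow(Add(Rational(-2, 3), Add(Add(f, E), -3)), -1)) = Mul(-11, Pow(Add(Rational(-2, 3), Add(Add(E, f), -3)), -1)) = Mul(-11, Pow(Add(Rational(-2, 3), Add(-3, E, f)), -1)) = Mul(-11, Pow(Add(Rational(-11, 3), E, f), -1)))
Add(Function('A')(4, 3), p) = Add(Mul(-33, Pow(Add(-11, Mul(3, 3), Mul(3, 4)), -1)), -41) = Add(Mul(-33, Pow(Add(-11, 9, 12), -1)), -41) = Add(Mul(-33, Pow(10, -1)), -41) = Add(Mul(-33, Rational(1, 10)), -41) = Add(Rational(-33, 10), -41) = Rational(-443, 10)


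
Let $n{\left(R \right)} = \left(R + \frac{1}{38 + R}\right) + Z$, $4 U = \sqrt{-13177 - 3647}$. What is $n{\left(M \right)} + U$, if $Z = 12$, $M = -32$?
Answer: $- \frac{119}{6} + \frac{i \sqrt{4206}}{2} \approx -19.833 + 32.427 i$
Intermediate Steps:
$U = \frac{i \sqrt{4206}}{2}$ ($U = \frac{\sqrt{-13177 - 3647}}{4} = \frac{\sqrt{-16824}}{4} = \frac{2 i \sqrt{4206}}{4} = \frac{i \sqrt{4206}}{2} \approx 32.427 i$)
$n{\left(R \right)} = 12 + R + \frac{1}{38 + R}$ ($n{\left(R \right)} = \left(R + \frac{1}{38 + R}\right) + 12 = 12 + R + \frac{1}{38 + R}$)
$n{\left(M \right)} + U = \frac{457 + \left(-32\right)^{2} + 50 \left(-32\right)}{38 - 32} + \frac{i \sqrt{4206}}{2} = \frac{457 + 1024 - 1600}{6} + \frac{i \sqrt{4206}}{2} = \frac{1}{6} \left(-119\right) + \frac{i \sqrt{4206}}{2} = - \frac{119}{6} + \frac{i \sqrt{4206}}{2}$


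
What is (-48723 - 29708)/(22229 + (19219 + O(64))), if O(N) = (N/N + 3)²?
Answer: -78431/41464 ≈ -1.8915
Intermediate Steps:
O(N) = 16 (O(N) = (1 + 3)² = 4² = 16)
(-48723 - 29708)/(22229 + (19219 + O(64))) = (-48723 - 29708)/(22229 + (19219 + 16)) = -78431/(22229 + 19235) = -78431/41464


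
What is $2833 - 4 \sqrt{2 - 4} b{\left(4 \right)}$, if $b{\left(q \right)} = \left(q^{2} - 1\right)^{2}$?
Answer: $- 2549700 i \sqrt{2} \approx - 3.6058 \cdot 10^{6} i$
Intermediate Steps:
$b{\left(q \right)} = \left(-1 + q^{2}\right)^{2}$
$2833 - 4 \sqrt{2 - 4} b{\left(4 \right)} = 2833 - 4 \sqrt{2 - 4} \left(-1 + 4^{2}\right)^{2} = 2833 - 4 \sqrt{-2} \left(-1 + 16\right)^{2} = 2833 - 4 i \sqrt{2} \cdot 15^{2} = 2833 - 4 i \sqrt{2} \cdot 225 = 2833 \left(- 900 i \sqrt{2}\right) = - 2549700 i \sqrt{2}$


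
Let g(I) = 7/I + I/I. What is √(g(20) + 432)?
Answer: 9*√535/10 ≈ 20.817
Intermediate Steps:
g(I) = 1 + 7/I (g(I) = 7/I + 1 = 1 + 7/I)
√(g(20) + 432) = √((7 + 20)/20 + 432) = √((1/20)*27 + 432) = √(27/20 + 432) = √(8667/20) = 9*√535/10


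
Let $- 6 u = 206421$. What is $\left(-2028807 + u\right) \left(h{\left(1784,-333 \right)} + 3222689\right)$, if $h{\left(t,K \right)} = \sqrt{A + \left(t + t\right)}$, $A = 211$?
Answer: $- \frac{13298171566069}{2} - \frac{4126421 \sqrt{3779}}{2} \approx -6.6492 \cdot 10^{12}$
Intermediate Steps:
$u = - \frac{68807}{2}$ ($u = \left(- \frac{1}{6}\right) 206421 = - \frac{68807}{2} \approx -34404.0$)
$h{\left(t,K \right)} = \sqrt{211 + 2 t}$ ($h{\left(t,K \right)} = \sqrt{211 + \left(t + t\right)} = \sqrt{211 + 2 t}$)
$\left(-2028807 + u\right) \left(h{\left(1784,-333 \right)} + 3222689\right) = \left(-2028807 - \frac{68807}{2}\right) \left(\sqrt{211 + 2 \cdot 1784} + 3222689\right) = - \frac{4126421 \left(\sqrt{211 + 3568} + 3222689\right)}{2} = - \frac{4126421 \left(\sqrt{3779} + 3222689\right)}{2} = - \frac{4126421 \left(3222689 + \sqrt{3779}\right)}{2} = - \frac{13298171566069}{2} - \frac{4126421 \sqrt{3779}}{2}$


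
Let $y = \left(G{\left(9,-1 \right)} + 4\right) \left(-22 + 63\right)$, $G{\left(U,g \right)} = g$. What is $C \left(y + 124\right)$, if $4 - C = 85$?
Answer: $-20007$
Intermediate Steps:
$C = -81$ ($C = 4 - 85 = -81$)
$y = 123$ ($y = \left(-1 + 4\right) \left(-22 + 63\right) = 3 \cdot 41 = 123$)
$C \left(y + 124\right) = - 81 \left(123 + 124\right) = \left(-81\right) 247 = -20007$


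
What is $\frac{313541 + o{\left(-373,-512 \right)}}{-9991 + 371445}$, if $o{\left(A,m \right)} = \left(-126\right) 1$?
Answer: $\frac{313415}{361454} \approx 0.86709$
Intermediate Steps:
$o{\left(A,m \right)} = -126$
$\frac{313541 + o{\left(-373,-512 \right)}}{-9991 + 371445} = \frac{313541 - 126}{-9991 + 371445} = \frac{313415}{361454}$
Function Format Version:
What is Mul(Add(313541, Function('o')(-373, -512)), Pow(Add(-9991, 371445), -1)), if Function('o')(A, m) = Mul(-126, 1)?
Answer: Rational(313415, 361454) ≈ 0.86709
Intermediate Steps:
Function('o')(A, m) = -126
Mul(Add(313541, Function('o')(-373, -512)), Pow(Add(-9991, 371445), -1)) = Mul(Add(313541, -126), Pow(Add(-9991, 371445), -1)) = Mul(313415, Pow(361454, -1)) = Mul(313415, Rational(1, 361454)) = Rational(313415, 361454)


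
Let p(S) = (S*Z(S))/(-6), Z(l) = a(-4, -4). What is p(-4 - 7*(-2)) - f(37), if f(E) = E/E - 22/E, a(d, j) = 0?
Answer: -15/37 ≈ -0.40541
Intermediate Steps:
Z(l) = 0
f(E) = 1 - 22/E
p(S) = 0 (p(S) = (S*0)/(-6) = 0*(-1/6) = 0)
p(-4 - 7*(-2)) - f(37) = 0 - (-22 + 37)/37 = 0 - 15/37 = -15/37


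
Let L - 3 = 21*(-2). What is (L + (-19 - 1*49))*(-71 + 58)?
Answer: 1391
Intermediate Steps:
L = -39 (L = 3 + 21*(-2) = 3 - 42 = -39)
(L + (-19 - 1*49))*(-71 + 58) = (-39 + (-19 - 1*49))*(-71 + 58) = (-39 + (-19 - 49))*(-13) = (-39 - 68)*(-13) = -107*(-13) = 1391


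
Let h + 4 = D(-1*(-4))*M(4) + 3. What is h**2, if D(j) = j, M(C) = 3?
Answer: 121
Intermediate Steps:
h = 11 (h = -4 + (-1*(-4)*3 + 3) = -4 + (4*3 + 3) = -4 + (12 + 3) = -4 + 15 = 11)
h**2 = 11**2 = 121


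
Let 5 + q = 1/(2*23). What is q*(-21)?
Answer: 4809/46 ≈ 104.54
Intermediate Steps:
q = -229/46 (q = -5 + 1/(2*23) = -5 + 1/46 = -229/46 ≈ -4.9783)
q*(-21) = -229/46*(-21) = 4809/46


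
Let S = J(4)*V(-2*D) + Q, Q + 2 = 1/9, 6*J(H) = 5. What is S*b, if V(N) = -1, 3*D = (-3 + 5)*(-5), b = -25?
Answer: 1225/18 ≈ 68.056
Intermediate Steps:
D = -10/3 (D = ((-3 + 5)*(-5))/3 = (2*(-5))/3 = (⅓)*(-10) = -10/3 ≈ -3.3333)
J(H) = ⅚ (J(H) = (⅙)*5 = ⅚)
Q = -17/9 (Q = -2 + 1/9 = -2 + ⅑ = -17/9 ≈ -1.8889)
S = -49/18 (S = (⅚)*(-1) - 17/9 = -⅚ - 17/9 = -49/18 ≈ -2.7222)
S*b = -49/18*(-25) = 1225/18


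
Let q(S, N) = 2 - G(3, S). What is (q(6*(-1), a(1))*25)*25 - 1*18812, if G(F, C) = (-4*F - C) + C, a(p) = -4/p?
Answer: -10062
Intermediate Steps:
G(F, C) = -4*F (G(F, C) = (-C - 4*F) + C = -4*F)
q(S, N) = 14 (q(S, N) = 2 - (-4)*3 = 2 - 1*(-12) = 2 + 12 = 14)
(q(6*(-1), a(1))*25)*25 - 1*18812 = (14*25)*25 - 1*18812 = 350*25 - 18812 = 8750 - 18812 = -10062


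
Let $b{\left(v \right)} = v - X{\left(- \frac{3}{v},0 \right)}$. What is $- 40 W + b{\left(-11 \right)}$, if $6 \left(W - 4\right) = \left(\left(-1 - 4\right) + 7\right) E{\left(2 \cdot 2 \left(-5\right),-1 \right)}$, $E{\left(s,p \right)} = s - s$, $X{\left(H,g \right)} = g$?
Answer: $-171$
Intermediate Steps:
$b{\left(v \right)} = v$ ($b{\left(v \right)} = v - 0 = v + 0 = v$)
$E{\left(s,p \right)} = 0$
$W = 4$ ($W = 4 + \frac{\left(\left(-1 - 4\right) + 7\right) 0}{6} = 4 + \frac{\left(-5 + 7\right) 0}{6} = 4 + \frac{2 \cdot 0}{6} = 4 + \frac{1}{6} \cdot 0 = 4 + 0 = 4$)
$- 40 W + b{\left(-11 \right)} = \left(-40\right) 4 - 11 = -160 - 11 = -171$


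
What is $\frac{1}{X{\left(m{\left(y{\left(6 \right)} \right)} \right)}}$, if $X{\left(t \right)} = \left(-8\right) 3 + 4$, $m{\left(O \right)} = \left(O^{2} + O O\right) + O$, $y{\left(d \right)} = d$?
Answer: $- \frac{1}{20} \approx -0.05$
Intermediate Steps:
$m{\left(O \right)} = O + 2 O^{2}$ ($m{\left(O \right)} = \left(O^{2} + O^{2}\right) + O = 2 O^{2} + O = O + 2 O^{2}$)
$X{\left(t \right)} = -20$ ($X{\left(t \right)} = -24 + 4 = -20$)
$\frac{1}{X{\left(m{\left(y{\left(6 \right)} \right)} \right)}} = \frac{1}{-20} = - \frac{1}{20}$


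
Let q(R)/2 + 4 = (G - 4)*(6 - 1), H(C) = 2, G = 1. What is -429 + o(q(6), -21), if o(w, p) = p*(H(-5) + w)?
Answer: 327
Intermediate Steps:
q(R) = -38 (q(R) = -8 + 2*((1 - 4)*(6 - 1)) = -8 + 2*(-3*5) = -8 + 2*(-15) = -8 - 30 = -38)
o(w, p) = p*(2 + w)
-429 + o(q(6), -21) = -429 - 21*(2 - 38) = -429 - 21*(-36) = -429 + 756 = 327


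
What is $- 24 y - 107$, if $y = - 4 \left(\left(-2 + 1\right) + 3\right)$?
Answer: $85$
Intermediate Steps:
$y = -8$ ($y = - 4 \left(-1 + 3\right) = \left(-4\right) 2 = -8$)
$- 24 y - 107 = \left(-24\right) \left(-8\right) - 107 = 192 - 107 = 85$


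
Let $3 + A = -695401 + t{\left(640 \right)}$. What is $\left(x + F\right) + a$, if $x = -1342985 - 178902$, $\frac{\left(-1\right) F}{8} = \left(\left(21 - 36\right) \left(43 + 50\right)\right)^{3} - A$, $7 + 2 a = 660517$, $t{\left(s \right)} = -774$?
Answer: $21710877944$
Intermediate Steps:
$a = 330255$ ($a = - \frac{7}{2} + \frac{1}{2} \cdot 660517 = - \frac{7}{2} + \frac{660517}{2} = 330255$)
$A = -696178$ ($A = -3 - 696175 = -696178$)
$F = 21712069576$ ($F = - 8 \left(\left(\left(21 - 36\right) \left(43 + 50\right)\right)^{3} - -696178\right) = - 8 \left(\left(\left(-15\right) 93\right)^{3} + 696178\right) = - 8 \left(\left(-1395\right)^{3} + 696178\right) = - 8 \left(-2714704875 + 696178\right) = \left(-8\right) \left(-2714008697\right) = 21712069576$)
$x = -1521887$
$\left(x + F\right) + a = \left(-1521887 + 21712069576\right) + 330255 = 21710547689 + 330255 = 21710877944$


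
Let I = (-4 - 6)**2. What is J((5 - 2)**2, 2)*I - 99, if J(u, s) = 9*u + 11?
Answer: 9101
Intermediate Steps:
J(u, s) = 11 + 9*u
I = 100 (I = (-10)**2 = 100)
J((5 - 2)**2, 2)*I - 99 = (11 + 9*(5 - 2)**2)*100 - 99 = (11 + 9*3**2)*100 - 99 = (11 + 9*9)*100 - 99 = (11 + 81)*100 - 99 = 92*100 - 99 = 9200 - 99 = 9101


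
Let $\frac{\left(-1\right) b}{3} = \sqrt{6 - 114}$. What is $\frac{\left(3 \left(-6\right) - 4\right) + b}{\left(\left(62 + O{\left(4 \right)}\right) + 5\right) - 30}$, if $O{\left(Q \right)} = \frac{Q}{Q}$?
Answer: $- \frac{11}{19} - \frac{9 i \sqrt{3}}{19} \approx -0.57895 - 0.82045 i$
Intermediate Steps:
$O{\left(Q \right)} = 1$
$b = - 18 i \sqrt{3}$ ($b = - 3 \sqrt{6 - 114} = - 3 \sqrt{-108} = - 3 \cdot 6 i \sqrt{3} = - 18 i \sqrt{3} \approx - 31.177 i$)
$\frac{\left(3 \left(-6\right) - 4\right) + b}{\left(\left(62 + O{\left(4 \right)}\right) + 5\right) - 30} = \frac{\left(3 \left(-6\right) - 4\right) - 18 i \sqrt{3}}{\left(\left(62 + 1\right) + 5\right) - 30} = \frac{\left(-18 - 4\right) - 18 i \sqrt{3}}{\left(63 + 5\right) - 30} = \frac{-22 - 18 i \sqrt{3}}{68 - 30} = \frac{-22 - 18 i \sqrt{3}}{38} = \left(-22 - 18 i \sqrt{3}\right) \frac{1}{38} = - \frac{11}{19} - \frac{9 i \sqrt{3}}{19}$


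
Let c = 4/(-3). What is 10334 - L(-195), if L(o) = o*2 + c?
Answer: 32176/3 ≈ 10725.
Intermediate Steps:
c = -4/3 (c = 4*(-⅓) = -4/3 ≈ -1.3333)
L(o) = -4/3 + 2*o (L(o) = o*2 - 4/3 = 2*o - 4/3 = -4/3 + 2*o)
10334 - L(-195) = 10334 - (-4/3 + 2*(-195)) = 10334 - (-4/3 - 390) = 10334 - 1*(-1174/3) = 10334 + 1174/3 = 32176/3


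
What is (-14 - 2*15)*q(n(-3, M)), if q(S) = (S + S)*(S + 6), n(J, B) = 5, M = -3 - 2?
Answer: -4840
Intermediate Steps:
M = -5
q(S) = 2*S*(6 + S) (q(S) = (2*S)*(6 + S) = 2*S*(6 + S))
(-14 - 2*15)*q(n(-3, M)) = (-14 - 2*15)*(2*5*(6 + 5)) = (-14 - 30)*(2*5*11) = -44*110 = -4840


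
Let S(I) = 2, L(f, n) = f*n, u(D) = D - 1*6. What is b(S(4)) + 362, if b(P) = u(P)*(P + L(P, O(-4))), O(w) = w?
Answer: 386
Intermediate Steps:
u(D) = -6 + D (u(D) = D - 6 = -6 + D)
b(P) = -3*P*(-6 + P) (b(P) = (-6 + P)*(P + P*(-4)) = (-6 + P)*(P - 4*P) = (-6 + P)*(-3*P) = -3*P*(-6 + P))
b(S(4)) + 362 = 3*2*(6 - 1*2) + 362 = 3*2*(6 - 2) + 362 = 3*2*4 + 362 = 24 + 362 = 386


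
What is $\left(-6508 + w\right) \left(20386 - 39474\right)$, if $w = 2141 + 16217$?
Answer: $-226192800$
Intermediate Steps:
$w = 18358$
$\left(-6508 + w\right) \left(20386 - 39474\right) = \left(-6508 + 18358\right) \left(20386 - 39474\right) = 11850 \left(-19088\right) = -226192800$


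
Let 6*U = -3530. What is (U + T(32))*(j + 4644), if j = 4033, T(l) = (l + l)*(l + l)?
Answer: 91308071/3 ≈ 3.0436e+7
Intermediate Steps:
T(l) = 4*l² (T(l) = (2*l)*(2*l) = 4*l²)
U = -1765/3 (U = (⅙)*(-3530) = -1765/3 ≈ -588.33)
(U + T(32))*(j + 4644) = (-1765/3 + 4*32²)*(4033 + 4644) = (-1765/3 + 4*1024)*8677 = (-1765/3 + 4096)*8677 = (10523/3)*8677 = 91308071/3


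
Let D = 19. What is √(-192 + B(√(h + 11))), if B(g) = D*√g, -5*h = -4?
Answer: √(-4800 + 95*5^(¾)*59^(¼))/5 ≈ 12.521*I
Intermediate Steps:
h = ⅘ (h = -⅕*(-4) = ⅘ ≈ 0.80000)
B(g) = 19*√g
√(-192 + B(√(h + 11))) = √(-192 + 19*√(√(⅘ + 11))) = √(-192 + 19*√(√(59/5))) = √(-192 + 19*√(√295/5)) = √(-192 + 19*(5^(¾)*59^(¼)/5)) = √(-192 + 19*5^(¾)*59^(¼)/5)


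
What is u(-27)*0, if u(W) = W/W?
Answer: 0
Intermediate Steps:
u(W) = 1
u(-27)*0 = 1*0 = 0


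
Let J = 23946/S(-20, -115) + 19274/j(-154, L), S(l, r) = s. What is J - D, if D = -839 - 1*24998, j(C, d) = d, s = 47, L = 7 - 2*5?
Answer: 2808977/141 ≈ 19922.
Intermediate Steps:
L = -3 (L = 7 - 10 = -3)
S(l, r) = 47
J = -834040/141 (J = 23946/47 + 19274/(-3) = 23946*(1/47) + 19274*(-⅓) = 23946/47 - 19274/3 = -834040/141 ≈ -5915.2)
D = -25837 (D = -839 - 24998 = -25837)
J - D = -834040/141 - 1*(-25837) = -834040/141 + 25837 = 2808977/141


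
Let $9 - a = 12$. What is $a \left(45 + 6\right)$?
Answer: $-153$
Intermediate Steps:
$a = -3$ ($a = 9 - 12 = -3$)
$a \left(45 + 6\right) = - 3 \left(45 + 6\right) = \left(-3\right) 51 = -153$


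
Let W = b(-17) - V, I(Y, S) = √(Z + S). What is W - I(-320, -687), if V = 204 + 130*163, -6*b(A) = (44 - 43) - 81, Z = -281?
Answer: -64142/3 - 22*I*√2 ≈ -21381.0 - 31.113*I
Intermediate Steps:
b(A) = 40/3 (b(A) = -((44 - 43) - 81)/6 = -(1 - 81)/6 = -⅙*(-80) = 40/3)
I(Y, S) = √(-281 + S)
V = 21394 (V = 204 + 21190 = 21394)
W = -64142/3 (W = 40/3 - 1*21394 = 40/3 - 21394 = -64142/3 ≈ -21381.)
W - I(-320, -687) = -64142/3 - √(-281 - 687) = -64142/3 - √(-968) = -64142/3 - 22*I*√2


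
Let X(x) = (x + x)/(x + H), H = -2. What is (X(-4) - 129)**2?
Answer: 146689/9 ≈ 16299.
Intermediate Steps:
X(x) = 2*x/(-2 + x) (X(x) = (x + x)/(x - 2) = (2*x)/(-2 + x) = 2*x/(-2 + x))
(X(-4) - 129)**2 = (2*(-4)/(-2 - 4) - 129)**2 = (2*(-4)/(-6) - 129)**2 = (2*(-4)*(-1/6) - 129)**2 = (4/3 - 129)**2 = (-383/3)**2 = 146689/9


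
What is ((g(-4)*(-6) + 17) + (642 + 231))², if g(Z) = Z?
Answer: 835396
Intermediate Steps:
((g(-4)*(-6) + 17) + (642 + 231))² = ((-4*(-6) + 17) + (642 + 231))² = ((24 + 17) + 873)² = (41 + 873)² = 914² = 835396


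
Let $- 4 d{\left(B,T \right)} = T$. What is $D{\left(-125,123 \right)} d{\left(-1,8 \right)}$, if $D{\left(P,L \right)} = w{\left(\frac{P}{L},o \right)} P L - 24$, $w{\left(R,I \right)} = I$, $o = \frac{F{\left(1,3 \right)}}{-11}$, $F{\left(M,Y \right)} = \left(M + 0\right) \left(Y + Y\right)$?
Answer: $- \frac{183972}{11} \approx -16725.0$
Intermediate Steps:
$F{\left(M,Y \right)} = 2 M Y$ ($F{\left(M,Y \right)} = M 2 Y = 2 M Y$)
$d{\left(B,T \right)} = - \frac{T}{4}$
$o = - \frac{6}{11}$ ($o = \frac{2 \cdot 1 \cdot 3}{-11} = 6 \left(- \frac{1}{11}\right) = - \frac{6}{11} \approx -0.54545$)
$D{\left(P,L \right)} = -24 - \frac{6 L P}{11}$ ($D{\left(P,L \right)} = - \frac{6 P}{11} L - 24 = - \frac{6 L P}{11} - 24 = -24 - \frac{6 L P}{11}$)
$D{\left(-125,123 \right)} d{\left(-1,8 \right)} = \left(-24 - \frac{738}{11} \left(-125\right)\right) \left(\left(- \frac{1}{4}\right) 8\right) = \left(-24 + \frac{92250}{11}\right) \left(-2\right) = \frac{91986}{11} \left(-2\right) = - \frac{183972}{11}$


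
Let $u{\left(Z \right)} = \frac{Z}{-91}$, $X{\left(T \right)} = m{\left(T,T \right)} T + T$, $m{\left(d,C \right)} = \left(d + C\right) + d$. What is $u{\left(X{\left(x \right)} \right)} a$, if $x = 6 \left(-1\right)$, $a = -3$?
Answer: $\frac{306}{91} \approx 3.3626$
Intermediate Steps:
$x = -6$
$m{\left(d,C \right)} = C + 2 d$ ($m{\left(d,C \right)} = \left(C + d\right) + d = C + 2 d$)
$X{\left(T \right)} = T + 3 T^{2}$ ($X{\left(T \right)} = \left(T + 2 T\right) T + T = 3 T T + T = 3 T^{2} + T = T + 3 T^{2}$)
$u{\left(Z \right)} = - \frac{Z}{91}$ ($u{\left(Z \right)} = Z \left(- \frac{1}{91}\right) = - \frac{Z}{91}$)
$u{\left(X{\left(x \right)} \right)} a = - \frac{\left(-6\right) \left(1 + 3 \left(-6\right)\right)}{91} \left(-3\right) = - \frac{\left(-6\right) \left(1 - 18\right)}{91} \left(-3\right) = - \frac{\left(-6\right) \left(-17\right)}{91} \left(-3\right) = \left(- \frac{1}{91}\right) 102 \left(-3\right) = \left(- \frac{102}{91}\right) \left(-3\right) = \frac{306}{91}$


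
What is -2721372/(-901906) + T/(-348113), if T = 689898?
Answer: 162560912724/156982601689 ≈ 1.0355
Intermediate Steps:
-2721372/(-901906) + T/(-348113) = -2721372/(-901906) + 689898/(-348113) = -2721372*(-1/901906) + 689898*(-1/348113) = 1360686/450953 - 689898/348113 = 162560912724/156982601689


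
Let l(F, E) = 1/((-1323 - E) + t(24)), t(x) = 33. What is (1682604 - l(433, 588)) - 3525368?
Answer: -3460710791/1878 ≈ -1.8428e+6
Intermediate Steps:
l(F, E) = 1/(-1290 - E) (l(F, E) = 1/((-1323 - E) + 33) = 1/(-1290 - E))
(1682604 - l(433, 588)) - 3525368 = (1682604 - (-1)/(1290 + 588)) - 3525368 = (1682604 - (-1)/1878) - 3525368 = (1682604 - 1*(-1/1878)) - 3525368 = (1682604 + 1/1878) - 3525368 = 3159930313/1878 - 3525368 = -3460710791/1878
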